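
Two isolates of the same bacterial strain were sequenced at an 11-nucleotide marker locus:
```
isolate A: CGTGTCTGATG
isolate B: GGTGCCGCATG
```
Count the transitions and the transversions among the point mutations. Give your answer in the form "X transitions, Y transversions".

Transitions (purine↔purine or pyrimidine↔pyrimidine): 5 T→C.
Transversions (purine↔pyrimidine): 1 C→G, 7 T→G, 8 G→C.

1 transition, 3 transversions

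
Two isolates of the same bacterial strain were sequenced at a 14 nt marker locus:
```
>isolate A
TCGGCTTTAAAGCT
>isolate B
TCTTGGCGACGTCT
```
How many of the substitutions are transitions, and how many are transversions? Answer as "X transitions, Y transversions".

2 transitions, 7 transversions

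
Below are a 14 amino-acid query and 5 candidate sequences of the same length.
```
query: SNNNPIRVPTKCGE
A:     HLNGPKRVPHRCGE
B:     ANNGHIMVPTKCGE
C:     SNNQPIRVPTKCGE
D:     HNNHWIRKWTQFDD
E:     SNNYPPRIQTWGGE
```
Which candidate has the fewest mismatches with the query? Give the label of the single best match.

Hamming distances to query — A: 6; B: 4; C: 1; D: 9; E: 6.
Smallest is C with 1 mismatch.

C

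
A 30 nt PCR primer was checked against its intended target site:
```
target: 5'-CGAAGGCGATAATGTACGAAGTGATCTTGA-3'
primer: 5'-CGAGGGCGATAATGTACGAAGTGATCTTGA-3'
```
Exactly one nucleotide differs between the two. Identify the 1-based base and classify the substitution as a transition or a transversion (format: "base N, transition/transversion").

base 4, transition

Base 4 changes A→G. A is a purine and G is a purine, so this is a transition.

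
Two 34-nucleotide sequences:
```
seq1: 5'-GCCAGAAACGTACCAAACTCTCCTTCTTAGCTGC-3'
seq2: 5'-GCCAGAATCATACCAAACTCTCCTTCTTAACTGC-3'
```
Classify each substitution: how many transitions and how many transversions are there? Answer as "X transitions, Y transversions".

2 transitions, 1 transversion

Mismatches (1-based):
site 8: A→T (purine→pyrimidine, transversion)
site 10: G→A (purine→purine, transition)
site 30: G→A (purine→purine, transition)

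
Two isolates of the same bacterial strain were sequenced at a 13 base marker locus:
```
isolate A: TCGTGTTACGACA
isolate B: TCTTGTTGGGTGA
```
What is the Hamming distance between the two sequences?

5

Comparing position by position, 5 sites differ: 3 (G/T), 8 (A/G), 9 (C/G), 11 (A/T), 12 (C/G).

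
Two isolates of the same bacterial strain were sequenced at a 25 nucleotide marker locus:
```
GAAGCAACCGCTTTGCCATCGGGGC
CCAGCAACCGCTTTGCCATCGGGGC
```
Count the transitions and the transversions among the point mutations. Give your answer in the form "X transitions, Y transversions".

Mismatches (1-based):
base 1: G→C (purine→pyrimidine, transversion)
base 2: A→C (purine→pyrimidine, transversion)

0 transitions, 2 transversions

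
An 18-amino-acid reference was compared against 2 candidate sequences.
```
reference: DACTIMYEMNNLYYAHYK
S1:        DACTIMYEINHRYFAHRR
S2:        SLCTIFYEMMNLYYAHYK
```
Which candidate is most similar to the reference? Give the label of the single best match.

Hamming distances to reference — S1: 6; S2: 4.
Smallest is S2 with 4 mismatches.

S2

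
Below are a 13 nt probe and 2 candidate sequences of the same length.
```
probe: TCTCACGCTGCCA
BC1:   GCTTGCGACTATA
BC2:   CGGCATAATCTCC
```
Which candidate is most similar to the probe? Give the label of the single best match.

BC1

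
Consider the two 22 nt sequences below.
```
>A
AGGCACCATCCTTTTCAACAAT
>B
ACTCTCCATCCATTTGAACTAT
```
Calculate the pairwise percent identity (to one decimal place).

6 positions differ (2, 3, 5, 12, 16, 20), so 16 of 22 match: 16/22 = 72.73%.

72.7%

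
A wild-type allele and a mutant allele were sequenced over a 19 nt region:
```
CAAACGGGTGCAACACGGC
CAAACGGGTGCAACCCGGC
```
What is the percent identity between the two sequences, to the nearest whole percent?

95%

Mismatch at position 15 (1-based): 1 of 19.
Identical positions: 18/19 = 94.74% → 95%.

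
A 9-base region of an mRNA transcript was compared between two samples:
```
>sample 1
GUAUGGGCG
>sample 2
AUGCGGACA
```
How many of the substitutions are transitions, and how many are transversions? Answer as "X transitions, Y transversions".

Mismatches (1-based):
position 1: G→A (purine→purine, transition)
position 3: A→G (purine→purine, transition)
position 4: U→C (pyrimidine→pyrimidine, transition)
position 7: G→A (purine→purine, transition)
position 9: G→A (purine→purine, transition)

5 transitions, 0 transversions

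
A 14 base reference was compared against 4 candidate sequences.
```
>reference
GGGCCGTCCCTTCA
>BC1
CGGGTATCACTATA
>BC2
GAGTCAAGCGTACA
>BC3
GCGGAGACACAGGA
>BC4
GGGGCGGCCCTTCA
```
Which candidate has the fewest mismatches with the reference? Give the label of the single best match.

BC4

Hamming distances to reference — BC1: 7; BC2: 7; BC3: 8; BC4: 2.
Smallest is BC4 with 2 mismatches.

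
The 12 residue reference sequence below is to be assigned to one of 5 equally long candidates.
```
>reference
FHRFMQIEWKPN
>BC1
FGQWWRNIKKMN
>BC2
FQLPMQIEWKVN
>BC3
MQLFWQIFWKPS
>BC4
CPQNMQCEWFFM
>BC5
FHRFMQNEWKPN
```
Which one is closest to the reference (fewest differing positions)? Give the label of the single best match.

Hamming distances to reference — BC1: 9; BC2: 4; BC3: 6; BC4: 8; BC5: 1.
Smallest is BC5 with 1 mismatch.

BC5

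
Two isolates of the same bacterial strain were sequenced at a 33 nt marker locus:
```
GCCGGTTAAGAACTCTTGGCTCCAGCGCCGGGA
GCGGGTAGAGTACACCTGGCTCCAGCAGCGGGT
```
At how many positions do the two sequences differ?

9

Comparing position by position, 9 positions differ: 3 (C/G), 7 (T/A), 8 (A/G), 11 (A/T), 14 (T/A), 16 (T/C), 27 (G/A), 28 (C/G), 33 (A/T).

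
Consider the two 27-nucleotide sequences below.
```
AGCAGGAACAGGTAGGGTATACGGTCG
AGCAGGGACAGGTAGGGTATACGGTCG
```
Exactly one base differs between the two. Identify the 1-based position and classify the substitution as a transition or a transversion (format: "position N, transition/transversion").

The sequences differ only at position 7: A→G (purine→purine), a transition.

position 7, transition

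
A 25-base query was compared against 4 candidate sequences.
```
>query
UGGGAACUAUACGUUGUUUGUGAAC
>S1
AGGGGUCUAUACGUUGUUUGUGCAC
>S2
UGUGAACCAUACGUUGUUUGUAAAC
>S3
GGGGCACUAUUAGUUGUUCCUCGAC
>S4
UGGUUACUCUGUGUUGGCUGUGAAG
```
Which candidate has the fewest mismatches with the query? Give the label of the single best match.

S1 differs at 4 bases; S2 differs at 3 bases; S3 differs at 8 bases; S4 differs at 8 bases. The closest is S2.

S2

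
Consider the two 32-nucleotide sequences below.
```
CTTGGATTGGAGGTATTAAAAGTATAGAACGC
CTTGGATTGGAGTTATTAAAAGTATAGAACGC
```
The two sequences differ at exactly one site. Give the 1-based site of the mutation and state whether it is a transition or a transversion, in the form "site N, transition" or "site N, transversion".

Site 13 changes G→T. G is a purine and T is a pyrimidine, so this is a transversion.

site 13, transversion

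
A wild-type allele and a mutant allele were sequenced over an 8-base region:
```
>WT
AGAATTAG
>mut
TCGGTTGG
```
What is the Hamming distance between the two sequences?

5

The sequences differ at sites 1, 2, 3, 4, 7 (1-based) — 5 in total.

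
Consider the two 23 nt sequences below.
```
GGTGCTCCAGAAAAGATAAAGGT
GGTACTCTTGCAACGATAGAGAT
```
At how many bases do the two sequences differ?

7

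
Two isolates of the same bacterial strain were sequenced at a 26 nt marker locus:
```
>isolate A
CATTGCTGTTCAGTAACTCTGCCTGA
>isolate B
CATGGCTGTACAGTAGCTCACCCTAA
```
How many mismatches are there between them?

Mismatches (1-based): base 4: T→G; base 10: T→A; base 16: A→G; base 20: T→A; base 21: G→C; base 25: G→A.

6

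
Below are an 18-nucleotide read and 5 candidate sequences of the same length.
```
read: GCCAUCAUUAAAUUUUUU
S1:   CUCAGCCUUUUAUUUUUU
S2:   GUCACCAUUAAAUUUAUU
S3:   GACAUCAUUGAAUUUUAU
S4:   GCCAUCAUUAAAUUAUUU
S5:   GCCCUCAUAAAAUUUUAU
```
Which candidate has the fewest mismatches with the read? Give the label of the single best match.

Hamming distances to read — S1: 6; S2: 3; S3: 3; S4: 1; S5: 3.
Smallest is S4 with 1 mismatch.

S4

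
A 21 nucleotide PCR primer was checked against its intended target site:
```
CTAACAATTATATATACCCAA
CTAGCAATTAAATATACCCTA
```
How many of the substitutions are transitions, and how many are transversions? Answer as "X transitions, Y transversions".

1 transition, 2 transversions

Transitions (purine↔purine or pyrimidine↔pyrimidine): 4 A→G.
Transversions (purine↔pyrimidine): 11 T→A, 20 A→T.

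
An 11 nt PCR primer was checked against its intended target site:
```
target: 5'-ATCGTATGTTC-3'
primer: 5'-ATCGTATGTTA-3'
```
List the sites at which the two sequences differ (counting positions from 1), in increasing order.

Differences at site 11 (C→A).

11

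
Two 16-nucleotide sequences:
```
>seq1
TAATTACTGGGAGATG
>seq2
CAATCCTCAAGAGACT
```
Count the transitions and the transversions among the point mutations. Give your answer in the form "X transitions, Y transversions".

Mismatches (1-based):
base 1: T→C (pyrimidine→pyrimidine, transition)
base 5: T→C (pyrimidine→pyrimidine, transition)
base 6: A→C (purine→pyrimidine, transversion)
base 7: C→T (pyrimidine→pyrimidine, transition)
base 8: T→C (pyrimidine→pyrimidine, transition)
base 9: G→A (purine→purine, transition)
base 10: G→A (purine→purine, transition)
base 15: T→C (pyrimidine→pyrimidine, transition)
base 16: G→T (purine→pyrimidine, transversion)

7 transitions, 2 transversions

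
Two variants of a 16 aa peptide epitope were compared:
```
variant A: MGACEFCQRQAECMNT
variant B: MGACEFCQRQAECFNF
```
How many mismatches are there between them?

Comparing position by position, 2 residues differ: 14 (M/F), 16 (T/F).

2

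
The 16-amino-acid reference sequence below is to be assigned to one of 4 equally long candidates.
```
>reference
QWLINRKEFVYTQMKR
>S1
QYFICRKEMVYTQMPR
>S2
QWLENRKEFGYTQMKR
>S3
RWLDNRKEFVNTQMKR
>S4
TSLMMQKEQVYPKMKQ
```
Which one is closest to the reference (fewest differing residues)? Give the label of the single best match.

S1 differs at 5 residues; S2 differs at 2 residues; S3 differs at 3 residues; S4 differs at 9 residues. The closest is S2.

S2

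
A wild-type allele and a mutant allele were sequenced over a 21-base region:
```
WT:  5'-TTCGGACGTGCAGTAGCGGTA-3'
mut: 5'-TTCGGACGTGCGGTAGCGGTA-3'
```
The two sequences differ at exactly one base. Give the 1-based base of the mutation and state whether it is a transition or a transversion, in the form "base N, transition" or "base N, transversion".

base 12, transition

Base 12 changes A→G. A is a purine and G is a purine, so this is a transition.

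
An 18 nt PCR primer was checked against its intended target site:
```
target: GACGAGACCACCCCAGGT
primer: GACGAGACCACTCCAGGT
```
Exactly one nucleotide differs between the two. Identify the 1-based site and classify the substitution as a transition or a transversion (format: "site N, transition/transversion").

site 12, transition

Site 12 changes C→T. C is a pyrimidine and T is a pyrimidine, so this is a transition.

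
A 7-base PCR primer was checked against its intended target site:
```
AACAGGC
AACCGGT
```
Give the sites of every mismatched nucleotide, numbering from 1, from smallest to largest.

4, 7

Differences at site 4 (A→C), site 7 (C→T).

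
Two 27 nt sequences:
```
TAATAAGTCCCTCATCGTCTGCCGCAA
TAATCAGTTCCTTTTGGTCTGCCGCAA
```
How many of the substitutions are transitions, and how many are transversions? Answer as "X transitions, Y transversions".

Transitions (purine↔purine or pyrimidine↔pyrimidine): 9 C→T, 13 C→T.
Transversions (purine↔pyrimidine): 5 A→C, 14 A→T, 16 C→G.

2 transitions, 3 transversions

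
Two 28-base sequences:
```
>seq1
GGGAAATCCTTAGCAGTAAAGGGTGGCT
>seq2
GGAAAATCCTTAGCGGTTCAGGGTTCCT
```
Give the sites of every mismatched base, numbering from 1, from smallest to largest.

3, 15, 18, 19, 25, 26

Differences at site 3 (G→A), site 15 (A→G), site 18 (A→T), site 19 (A→C), site 25 (G→T), site 26 (G→C).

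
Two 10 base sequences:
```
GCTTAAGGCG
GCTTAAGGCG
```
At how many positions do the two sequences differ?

0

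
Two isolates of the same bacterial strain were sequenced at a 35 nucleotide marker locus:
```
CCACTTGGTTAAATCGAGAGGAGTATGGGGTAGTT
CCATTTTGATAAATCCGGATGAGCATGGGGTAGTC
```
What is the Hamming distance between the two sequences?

Comparing position by position, 8 sites differ: 4 (C/T), 7 (G/T), 9 (T/A), 16 (G/C), 17 (A/G), 20 (G/T), 24 (T/C), 35 (T/C).

8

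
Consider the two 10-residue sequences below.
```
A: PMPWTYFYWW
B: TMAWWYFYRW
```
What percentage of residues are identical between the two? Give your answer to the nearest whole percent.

4 positions differ (1, 3, 5, 9), so 6 of 10 match: 6/10 = 60%.

60%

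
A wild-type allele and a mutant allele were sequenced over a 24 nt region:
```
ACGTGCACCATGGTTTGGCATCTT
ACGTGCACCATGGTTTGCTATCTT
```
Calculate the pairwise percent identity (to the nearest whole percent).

92%

Mismatches at positions 18, 19 (1-based): 2 of 24.
Identical positions: 22/24 = 91.67% → 92%.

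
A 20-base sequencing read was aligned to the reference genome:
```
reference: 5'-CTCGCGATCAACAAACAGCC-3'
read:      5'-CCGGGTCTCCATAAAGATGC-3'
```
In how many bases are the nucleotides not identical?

Comparing position by position, 10 bases differ: 2 (T/C), 3 (C/G), 5 (C/G), 6 (G/T), 7 (A/C), 10 (A/C), 12 (C/T), 16 (C/G), 18 (G/T), 19 (C/G).

10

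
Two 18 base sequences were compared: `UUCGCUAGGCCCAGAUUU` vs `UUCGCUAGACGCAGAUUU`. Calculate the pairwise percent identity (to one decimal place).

88.9%

2 positions differ (9, 11), so 16 of 18 match: 16/18 = 88.89%.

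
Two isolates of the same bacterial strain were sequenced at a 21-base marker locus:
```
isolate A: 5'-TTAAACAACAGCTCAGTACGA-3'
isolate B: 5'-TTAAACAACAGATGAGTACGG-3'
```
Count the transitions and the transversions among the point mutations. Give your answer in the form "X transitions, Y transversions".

Mismatches (1-based):
position 12: C→A (pyrimidine→purine, transversion)
position 14: C→G (pyrimidine→purine, transversion)
position 21: A→G (purine→purine, transition)

1 transition, 2 transversions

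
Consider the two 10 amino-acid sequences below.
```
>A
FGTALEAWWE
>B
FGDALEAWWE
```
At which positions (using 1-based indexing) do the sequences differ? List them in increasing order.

3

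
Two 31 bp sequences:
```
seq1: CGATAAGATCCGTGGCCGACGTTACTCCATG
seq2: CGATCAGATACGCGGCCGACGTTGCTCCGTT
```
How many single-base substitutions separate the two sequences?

6

Mismatches (1-based): base 5: A→C; base 10: C→A; base 13: T→C; base 24: A→G; base 29: A→G; base 31: G→T.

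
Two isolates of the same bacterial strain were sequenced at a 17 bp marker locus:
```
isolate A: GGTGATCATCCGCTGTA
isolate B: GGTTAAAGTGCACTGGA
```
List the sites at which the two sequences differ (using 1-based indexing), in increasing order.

4, 6, 7, 8, 10, 12, 16

Differences at site 4 (G→T), site 6 (T→A), site 7 (C→A), site 8 (A→G), site 10 (C→G), site 12 (G→A), site 16 (T→G).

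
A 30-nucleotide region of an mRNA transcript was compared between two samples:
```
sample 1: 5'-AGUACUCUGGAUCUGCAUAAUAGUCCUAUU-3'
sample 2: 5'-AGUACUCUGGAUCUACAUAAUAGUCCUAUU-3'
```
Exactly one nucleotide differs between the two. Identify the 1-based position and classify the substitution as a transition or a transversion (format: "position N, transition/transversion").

Position 15 changes G→A. G is a purine and A is a purine, so this is a transition.

position 15, transition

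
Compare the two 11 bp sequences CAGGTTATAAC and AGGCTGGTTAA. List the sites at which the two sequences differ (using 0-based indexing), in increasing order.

0, 1, 3, 5, 6, 8, 10

Scanning 0-based: 0: C/A; 1: A/G; 3: G/C; 5: T/G; 6: A/G; 8: A/T; 10: C/A.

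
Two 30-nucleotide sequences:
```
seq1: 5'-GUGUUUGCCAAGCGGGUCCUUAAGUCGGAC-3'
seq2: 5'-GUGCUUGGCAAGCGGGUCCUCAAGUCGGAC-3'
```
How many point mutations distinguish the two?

Mismatches (1-based): site 4: U→C; site 8: C→G; site 21: U→C.

3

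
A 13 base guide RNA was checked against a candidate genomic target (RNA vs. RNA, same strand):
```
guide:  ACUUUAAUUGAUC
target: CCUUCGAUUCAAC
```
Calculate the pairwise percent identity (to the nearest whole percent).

62%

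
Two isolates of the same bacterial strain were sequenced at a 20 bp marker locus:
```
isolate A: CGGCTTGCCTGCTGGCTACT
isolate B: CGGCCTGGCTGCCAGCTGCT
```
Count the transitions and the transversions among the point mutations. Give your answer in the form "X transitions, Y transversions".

4 transitions, 1 transversion

Transitions (purine↔purine or pyrimidine↔pyrimidine): 5 T→C, 13 T→C, 14 G→A, 18 A→G.
Transversions (purine↔pyrimidine): 8 C→G.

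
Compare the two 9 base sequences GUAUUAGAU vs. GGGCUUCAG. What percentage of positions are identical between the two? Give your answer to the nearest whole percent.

33%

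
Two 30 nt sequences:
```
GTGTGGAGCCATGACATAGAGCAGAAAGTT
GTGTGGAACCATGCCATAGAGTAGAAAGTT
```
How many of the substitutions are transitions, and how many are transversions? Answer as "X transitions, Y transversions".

Mismatches (1-based):
base 8: G→A (purine→purine, transition)
base 14: A→C (purine→pyrimidine, transversion)
base 22: C→T (pyrimidine→pyrimidine, transition)

2 transitions, 1 transversion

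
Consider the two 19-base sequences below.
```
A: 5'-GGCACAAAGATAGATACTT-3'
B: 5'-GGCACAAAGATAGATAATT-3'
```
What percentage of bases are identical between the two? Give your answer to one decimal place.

1 position differs (17), so 18 of 19 match: 18/19 = 94.74%.

94.7%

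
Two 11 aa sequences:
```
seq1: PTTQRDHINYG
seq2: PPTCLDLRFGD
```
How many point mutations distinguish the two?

Comparing position by position, 8 residues differ: 2 (T/P), 4 (Q/C), 5 (R/L), 7 (H/L), 8 (I/R), 9 (N/F), 10 (Y/G), 11 (G/D).

8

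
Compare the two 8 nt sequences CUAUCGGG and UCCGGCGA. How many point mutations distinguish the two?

Comparing position by position, 7 sites differ: 1 (C/U), 2 (U/C), 3 (A/C), 4 (U/G), 5 (C/G), 6 (G/C), 8 (G/A).

7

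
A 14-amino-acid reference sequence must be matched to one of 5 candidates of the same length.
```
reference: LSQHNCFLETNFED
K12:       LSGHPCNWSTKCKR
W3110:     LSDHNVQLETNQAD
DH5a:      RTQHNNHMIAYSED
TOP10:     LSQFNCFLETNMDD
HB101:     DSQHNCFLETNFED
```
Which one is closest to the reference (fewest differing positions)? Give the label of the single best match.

HB101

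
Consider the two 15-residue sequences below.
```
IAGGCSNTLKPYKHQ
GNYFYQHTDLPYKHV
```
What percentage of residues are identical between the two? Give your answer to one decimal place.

33.3%

Mismatches at positions 1, 2, 3, 4, 5, 6, 7, 9, 10, 15 (1-based): 10 of 15.
Identical positions: 5/15 = 33.33% → 33.3%.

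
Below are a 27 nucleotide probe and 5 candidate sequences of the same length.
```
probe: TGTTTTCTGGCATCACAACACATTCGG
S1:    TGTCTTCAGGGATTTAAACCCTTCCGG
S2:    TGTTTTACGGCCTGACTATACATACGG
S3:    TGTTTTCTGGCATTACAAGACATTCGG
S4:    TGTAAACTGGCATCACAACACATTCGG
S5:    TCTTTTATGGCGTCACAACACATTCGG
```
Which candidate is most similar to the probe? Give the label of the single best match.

S3

Hamming distances to probe — S1: 9; S2: 7; S3: 2; S4: 3; S5: 3.
Smallest is S3 with 2 mismatches.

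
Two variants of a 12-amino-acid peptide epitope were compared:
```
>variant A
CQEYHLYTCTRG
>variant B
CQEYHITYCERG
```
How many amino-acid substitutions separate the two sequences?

The sequences differ at residues 6, 7, 8, 10 (1-based) — 4 in total.

4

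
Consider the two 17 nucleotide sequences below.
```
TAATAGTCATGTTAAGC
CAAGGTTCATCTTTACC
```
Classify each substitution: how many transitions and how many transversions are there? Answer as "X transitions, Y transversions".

Transitions (purine↔purine or pyrimidine↔pyrimidine): 1 T→C, 5 A→G.
Transversions (purine↔pyrimidine): 4 T→G, 6 G→T, 11 G→C, 14 A→T, 16 G→C.

2 transitions, 5 transversions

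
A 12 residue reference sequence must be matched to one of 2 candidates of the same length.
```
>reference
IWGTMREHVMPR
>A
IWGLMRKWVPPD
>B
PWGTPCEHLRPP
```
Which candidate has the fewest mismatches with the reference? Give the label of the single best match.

Hamming distances to reference — A: 5; B: 6.
Smallest is A with 5 mismatches.

A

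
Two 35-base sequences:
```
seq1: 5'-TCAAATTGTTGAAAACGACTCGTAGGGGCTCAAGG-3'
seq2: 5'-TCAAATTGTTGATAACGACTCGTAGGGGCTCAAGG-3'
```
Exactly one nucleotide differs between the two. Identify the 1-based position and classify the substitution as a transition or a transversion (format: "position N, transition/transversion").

position 13, transversion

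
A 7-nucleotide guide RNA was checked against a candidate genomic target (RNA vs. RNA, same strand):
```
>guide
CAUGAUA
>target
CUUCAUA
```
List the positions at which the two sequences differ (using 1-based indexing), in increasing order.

Differences at position 2 (A→U), position 4 (G→C).

2, 4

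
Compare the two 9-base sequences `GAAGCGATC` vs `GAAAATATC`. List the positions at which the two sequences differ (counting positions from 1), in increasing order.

4, 5, 6

Scanning 1-based: 4: G/A; 5: C/A; 6: G/T.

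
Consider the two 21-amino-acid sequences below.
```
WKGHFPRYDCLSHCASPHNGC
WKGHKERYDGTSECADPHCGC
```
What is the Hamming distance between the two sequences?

7

Mismatches (1-based): residue 5: F→K; residue 6: P→E; residue 10: C→G; residue 11: L→T; residue 13: H→E; residue 16: S→D; residue 19: N→C.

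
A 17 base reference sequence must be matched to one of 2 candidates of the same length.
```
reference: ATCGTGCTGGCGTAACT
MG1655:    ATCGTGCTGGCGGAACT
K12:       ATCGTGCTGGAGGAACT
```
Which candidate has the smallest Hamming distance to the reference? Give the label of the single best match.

Hamming distances to reference — MG1655: 1; K12: 2.
Smallest is MG1655 with 1 mismatch.

MG1655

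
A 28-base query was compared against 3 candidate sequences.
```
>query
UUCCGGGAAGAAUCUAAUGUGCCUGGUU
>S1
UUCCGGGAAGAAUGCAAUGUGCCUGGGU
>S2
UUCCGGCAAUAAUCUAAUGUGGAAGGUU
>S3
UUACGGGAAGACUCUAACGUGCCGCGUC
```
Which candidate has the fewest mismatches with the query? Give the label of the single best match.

S1

S1 differs at 3 bases; S2 differs at 5 bases; S3 differs at 6 bases. The closest is S1.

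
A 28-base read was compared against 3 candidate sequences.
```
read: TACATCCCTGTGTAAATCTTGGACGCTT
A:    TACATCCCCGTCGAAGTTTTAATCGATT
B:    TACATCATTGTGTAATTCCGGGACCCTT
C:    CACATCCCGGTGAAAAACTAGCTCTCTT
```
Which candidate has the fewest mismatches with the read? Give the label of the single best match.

A differs at 9 positions; B differs at 6 positions; C differs at 8 positions. The closest is B.

B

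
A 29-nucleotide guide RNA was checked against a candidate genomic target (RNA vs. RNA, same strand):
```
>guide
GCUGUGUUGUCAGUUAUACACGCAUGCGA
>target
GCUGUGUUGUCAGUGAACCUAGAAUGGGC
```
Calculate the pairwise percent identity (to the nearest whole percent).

72%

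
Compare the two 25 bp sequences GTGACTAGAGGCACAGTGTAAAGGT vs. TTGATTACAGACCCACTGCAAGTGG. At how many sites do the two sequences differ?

Comparing position by position, 10 sites differ: 1 (G/T), 5 (C/T), 8 (G/C), 11 (G/A), 13 (A/C), 16 (G/C), 19 (T/C), 22 (A/G), 23 (G/T), 25 (T/G).

10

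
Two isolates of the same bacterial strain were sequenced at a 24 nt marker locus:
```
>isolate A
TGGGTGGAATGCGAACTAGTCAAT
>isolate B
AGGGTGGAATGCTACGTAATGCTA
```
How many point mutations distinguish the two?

Comparing position by position, 9 bases differ: 1 (T/A), 13 (G/T), 15 (A/C), 16 (C/G), 19 (G/A), 21 (C/G), 22 (A/C), 23 (A/T), 24 (T/A).

9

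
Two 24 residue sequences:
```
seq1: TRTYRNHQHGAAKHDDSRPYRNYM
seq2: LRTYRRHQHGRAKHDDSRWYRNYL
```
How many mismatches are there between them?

Comparing position by position, 5 residues differ: 1 (T/L), 6 (N/R), 11 (A/R), 19 (P/W), 24 (M/L).

5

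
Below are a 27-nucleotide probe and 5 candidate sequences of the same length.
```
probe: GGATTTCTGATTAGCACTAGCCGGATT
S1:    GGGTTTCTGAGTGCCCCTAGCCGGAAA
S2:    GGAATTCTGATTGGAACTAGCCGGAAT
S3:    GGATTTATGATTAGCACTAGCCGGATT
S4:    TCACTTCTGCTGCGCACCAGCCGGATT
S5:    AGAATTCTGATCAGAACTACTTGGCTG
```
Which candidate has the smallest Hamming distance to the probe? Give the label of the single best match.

Hamming distances to probe — S1: 7; S2: 4; S3: 1; S4: 7; S5: 9.
Smallest is S3 with 1 mismatch.

S3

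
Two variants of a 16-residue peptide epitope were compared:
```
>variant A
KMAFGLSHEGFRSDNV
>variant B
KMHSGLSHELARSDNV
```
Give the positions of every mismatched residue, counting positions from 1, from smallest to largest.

Differences at position 3 (A→H), position 4 (F→S), position 10 (G→L), position 11 (F→A).

3, 4, 10, 11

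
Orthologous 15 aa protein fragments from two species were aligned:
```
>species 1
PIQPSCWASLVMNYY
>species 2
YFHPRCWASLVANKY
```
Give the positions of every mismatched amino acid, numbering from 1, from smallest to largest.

Scanning 1-based: 1: P/Y; 2: I/F; 3: Q/H; 5: S/R; 12: M/A; 14: Y/K.

1, 2, 3, 5, 12, 14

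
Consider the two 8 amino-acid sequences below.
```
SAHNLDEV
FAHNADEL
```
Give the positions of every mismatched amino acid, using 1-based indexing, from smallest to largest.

1, 5, 8

Scanning 1-based: 1: S/F; 5: L/A; 8: V/L.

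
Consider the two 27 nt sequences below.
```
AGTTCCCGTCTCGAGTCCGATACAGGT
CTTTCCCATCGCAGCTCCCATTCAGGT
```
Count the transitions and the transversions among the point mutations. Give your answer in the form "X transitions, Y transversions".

3 transitions, 6 transversions

Mismatches (1-based):
base 1: A→C (purine→pyrimidine, transversion)
base 2: G→T (purine→pyrimidine, transversion)
base 8: G→A (purine→purine, transition)
base 11: T→G (pyrimidine→purine, transversion)
base 13: G→A (purine→purine, transition)
base 14: A→G (purine→purine, transition)
base 15: G→C (purine→pyrimidine, transversion)
base 19: G→C (purine→pyrimidine, transversion)
base 22: A→T (purine→pyrimidine, transversion)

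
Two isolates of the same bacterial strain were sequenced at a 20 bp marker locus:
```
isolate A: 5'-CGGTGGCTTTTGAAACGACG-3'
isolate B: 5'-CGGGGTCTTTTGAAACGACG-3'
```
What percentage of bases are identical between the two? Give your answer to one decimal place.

Mismatches at positions 4, 6 (1-based): 2 of 20.
Identical positions: 18/20 = 90% → 90.0%.

90.0%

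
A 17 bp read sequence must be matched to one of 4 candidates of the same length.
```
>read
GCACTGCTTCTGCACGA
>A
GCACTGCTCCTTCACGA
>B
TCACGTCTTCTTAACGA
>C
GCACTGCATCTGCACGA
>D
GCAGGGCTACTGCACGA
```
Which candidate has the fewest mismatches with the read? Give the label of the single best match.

C

A differs at 2 bases; B differs at 5 bases; C differs at 1 base; D differs at 3 bases. The closest is C.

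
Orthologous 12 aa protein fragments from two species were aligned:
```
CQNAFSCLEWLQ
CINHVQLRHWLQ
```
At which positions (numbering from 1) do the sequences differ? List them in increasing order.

2, 4, 5, 6, 7, 8, 9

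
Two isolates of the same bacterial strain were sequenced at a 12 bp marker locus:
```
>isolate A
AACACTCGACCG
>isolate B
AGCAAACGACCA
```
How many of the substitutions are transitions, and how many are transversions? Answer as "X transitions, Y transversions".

Mismatches (1-based):
position 2: A→G (purine→purine, transition)
position 5: C→A (pyrimidine→purine, transversion)
position 6: T→A (pyrimidine→purine, transversion)
position 12: G→A (purine→purine, transition)

2 transitions, 2 transversions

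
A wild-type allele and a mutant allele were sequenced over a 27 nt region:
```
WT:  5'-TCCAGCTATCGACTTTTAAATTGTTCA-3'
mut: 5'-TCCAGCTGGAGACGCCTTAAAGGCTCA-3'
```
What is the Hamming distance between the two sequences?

The sequences differ at sites 8, 9, 10, 14, 15, 16, 18, 21, 22, 24 (1-based) — 10 in total.

10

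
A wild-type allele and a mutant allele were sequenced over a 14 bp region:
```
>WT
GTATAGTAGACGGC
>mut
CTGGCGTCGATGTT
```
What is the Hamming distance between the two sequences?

Comparing position by position, 8 positions differ: 1 (G/C), 3 (A/G), 4 (T/G), 5 (A/C), 8 (A/C), 11 (C/T), 13 (G/T), 14 (C/T).

8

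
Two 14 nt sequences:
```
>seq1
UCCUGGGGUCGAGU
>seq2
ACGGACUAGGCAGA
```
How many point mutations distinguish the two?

11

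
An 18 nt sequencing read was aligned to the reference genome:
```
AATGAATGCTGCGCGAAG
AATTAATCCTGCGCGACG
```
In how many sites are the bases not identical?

3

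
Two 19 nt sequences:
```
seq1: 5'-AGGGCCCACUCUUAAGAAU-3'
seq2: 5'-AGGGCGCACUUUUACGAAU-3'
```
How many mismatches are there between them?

3

The sequences differ at bases 6, 11, 15 (1-based) — 3 in total.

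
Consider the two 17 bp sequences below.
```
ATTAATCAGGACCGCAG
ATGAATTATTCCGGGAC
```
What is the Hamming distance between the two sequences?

8

Comparing position by position, 8 sites differ: 3 (T/G), 7 (C/T), 9 (G/T), 10 (G/T), 11 (A/C), 13 (C/G), 15 (C/G), 17 (G/C).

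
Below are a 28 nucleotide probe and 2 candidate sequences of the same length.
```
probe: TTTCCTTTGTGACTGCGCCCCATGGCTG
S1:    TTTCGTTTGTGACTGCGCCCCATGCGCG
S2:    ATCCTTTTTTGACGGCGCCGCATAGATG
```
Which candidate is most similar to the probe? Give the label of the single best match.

Hamming distances to probe — S1: 4; S2: 8.
Smallest is S1 with 4 mismatches.

S1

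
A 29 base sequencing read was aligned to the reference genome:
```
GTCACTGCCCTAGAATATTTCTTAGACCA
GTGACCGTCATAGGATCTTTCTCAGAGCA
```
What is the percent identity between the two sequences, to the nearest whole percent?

8 positions differ (3, 6, 8, 10, 14, 17, 23, 27), so 21 of 29 match: 21/29 = 72.41%.

72%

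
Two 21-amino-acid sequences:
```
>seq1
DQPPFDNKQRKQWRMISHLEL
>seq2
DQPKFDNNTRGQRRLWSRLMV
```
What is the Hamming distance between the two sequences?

10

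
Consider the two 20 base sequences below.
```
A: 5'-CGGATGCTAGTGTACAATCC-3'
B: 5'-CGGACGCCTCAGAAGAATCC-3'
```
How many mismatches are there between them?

Comparing position by position, 7 bases differ: 5 (T/C), 8 (T/C), 9 (A/T), 10 (G/C), 11 (T/A), 13 (T/A), 15 (C/G).

7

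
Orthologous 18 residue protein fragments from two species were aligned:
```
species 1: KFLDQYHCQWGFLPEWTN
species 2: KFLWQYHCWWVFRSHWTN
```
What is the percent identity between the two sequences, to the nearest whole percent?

Mismatches at positions 4, 9, 11, 13, 14, 15 (1-based): 6 of 18.
Identical positions: 12/18 = 66.67% → 67%.

67%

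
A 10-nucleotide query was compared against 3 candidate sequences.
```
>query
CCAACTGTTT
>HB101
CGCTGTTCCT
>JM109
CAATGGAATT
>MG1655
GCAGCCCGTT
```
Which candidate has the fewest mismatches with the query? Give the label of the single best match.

HB101 differs at 7 sites; JM109 differs at 6 sites; MG1655 differs at 5 sites. The closest is MG1655.

MG1655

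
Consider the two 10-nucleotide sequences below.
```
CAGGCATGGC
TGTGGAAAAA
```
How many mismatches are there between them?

Comparing position by position, 8 bases differ: 1 (C/T), 2 (A/G), 3 (G/T), 5 (C/G), 7 (T/A), 8 (G/A), 9 (G/A), 10 (C/A).

8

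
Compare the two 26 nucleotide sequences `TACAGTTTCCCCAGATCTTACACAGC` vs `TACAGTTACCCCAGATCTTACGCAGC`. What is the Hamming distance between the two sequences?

The sequences differ at bases 8, 22 (1-based) — 2 in total.

2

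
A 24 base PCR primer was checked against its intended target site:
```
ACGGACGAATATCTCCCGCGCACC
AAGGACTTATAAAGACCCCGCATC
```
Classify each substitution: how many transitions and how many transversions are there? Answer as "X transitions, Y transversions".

1 transition, 8 transversions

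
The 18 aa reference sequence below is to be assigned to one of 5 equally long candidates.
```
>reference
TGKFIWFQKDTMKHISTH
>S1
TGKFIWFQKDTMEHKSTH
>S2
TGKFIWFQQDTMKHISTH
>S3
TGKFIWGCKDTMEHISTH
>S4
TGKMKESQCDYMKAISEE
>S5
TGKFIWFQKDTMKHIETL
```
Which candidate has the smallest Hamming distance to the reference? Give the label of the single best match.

S2

Hamming distances to reference — S1: 2; S2: 1; S3: 3; S4: 9; S5: 2.
Smallest is S2 with 1 mismatch.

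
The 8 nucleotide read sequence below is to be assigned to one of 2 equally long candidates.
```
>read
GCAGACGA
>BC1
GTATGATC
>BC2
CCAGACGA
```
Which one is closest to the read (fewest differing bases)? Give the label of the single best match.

BC2

BC1 differs at 6 bases; BC2 differs at 1 base. The closest is BC2.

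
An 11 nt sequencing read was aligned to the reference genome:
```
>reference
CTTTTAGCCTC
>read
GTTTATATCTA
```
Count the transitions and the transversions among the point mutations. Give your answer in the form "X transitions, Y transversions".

2 transitions, 4 transversions

Mismatches (1-based):
base 1: C→G (pyrimidine→purine, transversion)
base 5: T→A (pyrimidine→purine, transversion)
base 6: A→T (purine→pyrimidine, transversion)
base 7: G→A (purine→purine, transition)
base 8: C→T (pyrimidine→pyrimidine, transition)
base 11: C→A (pyrimidine→purine, transversion)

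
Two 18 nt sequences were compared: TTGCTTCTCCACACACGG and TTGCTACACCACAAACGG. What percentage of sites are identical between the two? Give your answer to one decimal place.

83.3%

Mismatches at positions 6, 8, 14 (1-based): 3 of 18.
Identical positions: 15/18 = 83.33% → 83.3%.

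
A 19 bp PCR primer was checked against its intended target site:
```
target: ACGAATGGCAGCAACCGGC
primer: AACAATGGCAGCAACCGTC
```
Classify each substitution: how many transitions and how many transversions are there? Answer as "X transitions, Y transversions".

Transitions (purine↔purine or pyrimidine↔pyrimidine): none.
Transversions (purine↔pyrimidine): 2 C→A, 3 G→C, 18 G→T.

0 transitions, 3 transversions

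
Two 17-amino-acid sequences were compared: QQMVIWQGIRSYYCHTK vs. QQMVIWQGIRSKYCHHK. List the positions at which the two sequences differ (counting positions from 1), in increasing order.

12, 16

Scanning 1-based: 12: Y/K; 16: T/H.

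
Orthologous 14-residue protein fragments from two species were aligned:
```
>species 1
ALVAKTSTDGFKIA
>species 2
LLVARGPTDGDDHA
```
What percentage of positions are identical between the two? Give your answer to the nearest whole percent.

50%

Mismatches at positions 1, 5, 6, 7, 11, 12, 13 (1-based): 7 of 14.
Identical positions: 7/14 = 50% → 50%.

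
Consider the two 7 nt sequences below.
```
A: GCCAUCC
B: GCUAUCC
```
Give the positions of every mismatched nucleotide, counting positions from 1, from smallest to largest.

3

Differences at position 3 (C→U).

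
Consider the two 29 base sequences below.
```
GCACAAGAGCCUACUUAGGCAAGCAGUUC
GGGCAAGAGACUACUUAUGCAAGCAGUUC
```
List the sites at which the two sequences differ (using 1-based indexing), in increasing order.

Scanning 1-based: 2: C/G; 3: A/G; 10: C/A; 18: G/U.

2, 3, 10, 18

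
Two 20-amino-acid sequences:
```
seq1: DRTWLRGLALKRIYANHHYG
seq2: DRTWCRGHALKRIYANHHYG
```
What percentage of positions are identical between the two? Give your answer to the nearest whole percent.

90%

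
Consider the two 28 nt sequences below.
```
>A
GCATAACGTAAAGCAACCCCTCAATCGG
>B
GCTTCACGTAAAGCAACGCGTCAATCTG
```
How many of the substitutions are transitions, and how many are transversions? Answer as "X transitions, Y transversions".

0 transitions, 5 transversions

Transitions (purine↔purine or pyrimidine↔pyrimidine): none.
Transversions (purine↔pyrimidine): 3 A→T, 5 A→C, 18 C→G, 20 C→G, 27 G→T.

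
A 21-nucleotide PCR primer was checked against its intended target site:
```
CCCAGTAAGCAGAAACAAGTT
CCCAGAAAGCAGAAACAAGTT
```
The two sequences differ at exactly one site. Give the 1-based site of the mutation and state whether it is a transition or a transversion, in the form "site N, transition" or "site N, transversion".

The sequences differ only at site 6: T→A (pyrimidine→purine), a transversion.

site 6, transversion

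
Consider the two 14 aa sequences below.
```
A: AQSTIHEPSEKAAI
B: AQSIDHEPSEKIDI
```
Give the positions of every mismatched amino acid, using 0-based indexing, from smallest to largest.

3, 4, 11, 12

Scanning 0-based: 3: T/I; 4: I/D; 11: A/I; 12: A/D.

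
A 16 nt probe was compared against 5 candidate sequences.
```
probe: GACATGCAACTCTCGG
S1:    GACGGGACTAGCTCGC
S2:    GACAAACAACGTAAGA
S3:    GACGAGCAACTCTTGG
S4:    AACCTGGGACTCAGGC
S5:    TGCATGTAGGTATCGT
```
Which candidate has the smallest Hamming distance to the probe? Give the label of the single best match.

S3

Hamming distances to probe — S1: 8; S2: 7; S3: 3; S4: 7; S5: 7.
Smallest is S3 with 3 mismatches.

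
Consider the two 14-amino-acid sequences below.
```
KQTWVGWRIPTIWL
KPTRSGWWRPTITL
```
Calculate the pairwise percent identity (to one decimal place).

57.1%

Mismatches at positions 2, 4, 5, 8, 9, 13 (1-based): 6 of 14.
Identical positions: 8/14 = 57.14% → 57.1%.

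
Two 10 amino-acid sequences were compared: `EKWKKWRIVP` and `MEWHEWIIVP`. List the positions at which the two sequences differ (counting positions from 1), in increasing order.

Differences at position 1 (E→M), position 2 (K→E), position 4 (K→H), position 5 (K→E), position 7 (R→I).

1, 2, 4, 5, 7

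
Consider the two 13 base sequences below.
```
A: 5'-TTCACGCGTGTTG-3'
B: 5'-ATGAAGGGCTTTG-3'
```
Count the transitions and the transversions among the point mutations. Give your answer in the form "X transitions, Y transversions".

Transitions (purine↔purine or pyrimidine↔pyrimidine): 9 T→C.
Transversions (purine↔pyrimidine): 1 T→A, 3 C→G, 5 C→A, 7 C→G, 10 G→T.

1 transition, 5 transversions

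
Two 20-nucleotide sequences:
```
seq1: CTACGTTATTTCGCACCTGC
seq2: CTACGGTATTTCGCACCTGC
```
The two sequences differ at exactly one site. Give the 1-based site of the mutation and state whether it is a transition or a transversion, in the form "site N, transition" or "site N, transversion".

Site 6 changes T→G. T is a pyrimidine and G is a purine, so this is a transversion.

site 6, transversion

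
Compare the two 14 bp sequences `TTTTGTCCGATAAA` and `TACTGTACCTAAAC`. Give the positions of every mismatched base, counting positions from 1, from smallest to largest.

2, 3, 7, 9, 10, 11, 14

Scanning 1-based: 2: T/A; 3: T/C; 7: C/A; 9: G/C; 10: A/T; 11: T/A; 14: A/C.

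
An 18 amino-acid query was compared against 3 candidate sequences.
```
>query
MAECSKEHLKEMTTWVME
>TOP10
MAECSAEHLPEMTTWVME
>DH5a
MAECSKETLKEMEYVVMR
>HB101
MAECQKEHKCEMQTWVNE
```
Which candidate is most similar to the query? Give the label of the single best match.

Hamming distances to query — TOP10: 2; DH5a: 5; HB101: 5.
Smallest is TOP10 with 2 mismatches.

TOP10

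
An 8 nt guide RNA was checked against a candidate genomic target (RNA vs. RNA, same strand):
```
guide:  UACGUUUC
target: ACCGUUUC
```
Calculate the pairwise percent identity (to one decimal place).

75.0%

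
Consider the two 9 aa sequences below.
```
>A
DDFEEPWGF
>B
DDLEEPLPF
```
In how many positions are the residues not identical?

3

Mismatches (1-based): position 3: F→L; position 7: W→L; position 8: G→P.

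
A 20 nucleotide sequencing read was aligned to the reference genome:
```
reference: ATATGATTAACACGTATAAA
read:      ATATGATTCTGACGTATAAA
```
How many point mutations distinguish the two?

3

Comparing position by position, 3 sites differ: 9 (A/C), 10 (A/T), 11 (C/G).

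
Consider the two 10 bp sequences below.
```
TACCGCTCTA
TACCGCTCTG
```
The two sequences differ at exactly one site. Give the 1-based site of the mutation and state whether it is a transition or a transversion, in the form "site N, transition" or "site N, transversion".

Site 10 changes A→G. A is a purine and G is a purine, so this is a transition.

site 10, transition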